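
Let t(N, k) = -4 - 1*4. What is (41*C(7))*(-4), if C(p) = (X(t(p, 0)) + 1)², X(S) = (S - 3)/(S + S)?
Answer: -29889/64 ≈ -467.02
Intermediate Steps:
t(N, k) = -8 (t(N, k) = -4 - 4 = -8)
X(S) = (-3 + S)/(2*S) (X(S) = (-3 + S)/((2*S)) = (-3 + S)*(1/(2*S)) = (-3 + S)/(2*S))
C(p) = 729/256 (C(p) = ((½)*(-3 - 8)/(-8) + 1)² = ((½)*(-⅛)*(-11) + 1)² = (11/16 + 1)² = (27/16)² = 729/256)
(41*C(7))*(-4) = (41*(729/256))*(-4) = (29889/256)*(-4) = -29889/64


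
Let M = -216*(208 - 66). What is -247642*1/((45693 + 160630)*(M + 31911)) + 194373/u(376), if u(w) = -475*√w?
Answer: -247642/255634197 - 194373*√94/89300 ≈ -21.104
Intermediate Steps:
M = -30672 (M = -216*142 = -30672)
-247642*1/((45693 + 160630)*(M + 31911)) + 194373/u(376) = -247642*1/((-30672 + 31911)*(45693 + 160630)) + 194373/((-950*√94)) = -247642/(1239*206323) + 194373/((-950*√94)) = -247642/255634197 + 194373/((-950*√94)) = -247642*1/255634197 + 194373*(-√94/89300) = -247642/255634197 - 194373*√94/89300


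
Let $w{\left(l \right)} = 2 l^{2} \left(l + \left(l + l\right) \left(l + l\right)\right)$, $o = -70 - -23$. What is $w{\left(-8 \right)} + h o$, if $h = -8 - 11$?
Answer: $32637$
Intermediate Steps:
$h = -19$ ($h = -8 - 11 = -19$)
$o = -47$ ($o = -70 + 23 = -47$)
$w{\left(l \right)} = 2 l^{2} \left(l + 4 l^{2}\right)$ ($w{\left(l \right)} = 2 l^{2} \left(l + 2 l 2 l\right) = 2 l^{2} \left(l + 4 l^{2}\right)$)
$w{\left(-8 \right)} + h o = \left(-8\right)^{3} \left(2 + 8 \left(-8\right)\right) - -893 = - 512 \left(2 - 64\right) + 893 = \left(-512\right) \left(-62\right) + 893 = 31744 + 893 = 32637$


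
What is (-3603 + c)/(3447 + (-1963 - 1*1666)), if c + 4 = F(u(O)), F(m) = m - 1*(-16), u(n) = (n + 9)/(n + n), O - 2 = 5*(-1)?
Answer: 1796/91 ≈ 19.736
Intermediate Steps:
O = -3 (O = 2 + 5*(-1) = 2 - 5 = -3)
u(n) = (9 + n)/(2*n) (u(n) = (9 + n)/((2*n)) = (9 + n)*(1/(2*n)) = (9 + n)/(2*n))
F(m) = 16 + m (F(m) = m + 16 = 16 + m)
c = 11 (c = -4 + (16 + (½)*(9 - 3)/(-3)) = -4 + (16 + (½)*(-⅓)*6) = -4 + (16 - 1) = -4 + 15 = 11)
(-3603 + c)/(3447 + (-1963 - 1*1666)) = (-3603 + 11)/(3447 + (-1963 - 1*1666)) = -3592/(3447 + (-1963 - 1666)) = -3592/(3447 - 3629) = -3592/(-182) = -3592*(-1/182) = 1796/91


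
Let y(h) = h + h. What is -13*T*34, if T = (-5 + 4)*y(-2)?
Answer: -1768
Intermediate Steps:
y(h) = 2*h
T = 4 (T = (-5 + 4)*(2*(-2)) = -1*(-4) = 4)
-13*T*34 = -13*4*34 = -52*34 = -1768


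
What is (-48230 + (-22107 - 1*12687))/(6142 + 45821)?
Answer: -83024/51963 ≈ -1.5978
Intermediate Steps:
(-48230 + (-22107 - 1*12687))/(6142 + 45821) = (-48230 + (-22107 - 12687))/51963 = (-48230 - 34794)*(1/51963) = -83024*1/51963 = -83024/51963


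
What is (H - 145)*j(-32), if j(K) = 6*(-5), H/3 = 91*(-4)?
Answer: 37110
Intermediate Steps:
H = -1092 (H = 3*(91*(-4)) = 3*(-364) = -1092)
j(K) = -30
(H - 145)*j(-32) = (-1092 - 145)*(-30) = -1237*(-30) = 37110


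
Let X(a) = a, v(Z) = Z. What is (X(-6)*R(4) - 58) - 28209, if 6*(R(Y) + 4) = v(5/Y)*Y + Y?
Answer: -28252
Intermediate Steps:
R(Y) = -19/6 + Y/6 (R(Y) = -4 + ((5/Y)*Y + Y)/6 = -4 + (5 + Y)/6 = -4 + (5/6 + Y/6) = -19/6 + Y/6)
(X(-6)*R(4) - 58) - 28209 = (-6*(-19/6 + (1/6)*4) - 58) - 28209 = (-6*(-19/6 + 2/3) - 58) - 28209 = (-6*(-5/2) - 58) - 28209 = (15 - 58) - 28209 = -43 - 28209 = -28252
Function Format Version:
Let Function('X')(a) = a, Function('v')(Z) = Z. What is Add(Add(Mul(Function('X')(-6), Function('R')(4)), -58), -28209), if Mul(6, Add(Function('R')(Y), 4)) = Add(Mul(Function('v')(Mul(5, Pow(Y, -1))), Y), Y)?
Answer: -28252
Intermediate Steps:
Function('R')(Y) = Add(Rational(-19, 6), Mul(Rational(1, 6), Y)) (Function('R')(Y) = Add(-4, Mul(Rational(1, 6), Add(Mul(Mul(5, Pow(Y, -1)), Y), Y))) = Add(-4, Mul(Rational(1, 6), Add(5, Y))) = Add(-4, Add(Rational(5, 6), Mul(Rational(1, 6), Y))) = Add(Rational(-19, 6), Mul(Rational(1, 6), Y)))
Add(Add(Mul(Function('X')(-6), Function('R')(4)), -58), -28209) = Add(Add(Mul(-6, Add(Rational(-19, 6), Mul(Rational(1, 6), 4))), -58), -28209) = Add(Add(Mul(-6, Add(Rational(-19, 6), Rational(2, 3))), -58), -28209) = Add(Add(Mul(-6, Rational(-5, 2)), -58), -28209) = Add(Add(15, -58), -28209) = Add(-43, -28209) = -28252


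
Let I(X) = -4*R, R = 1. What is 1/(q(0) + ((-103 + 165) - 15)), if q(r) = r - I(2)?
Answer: 1/51 ≈ 0.019608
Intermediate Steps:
I(X) = -4 (I(X) = -4*1 = -4)
q(r) = 4 + r (q(r) = r - 1*(-4) = r + 4 = 4 + r)
1/(q(0) + ((-103 + 165) - 15)) = 1/((4 + 0) + ((-103 + 165) - 15)) = 1/(4 + (62 - 15)) = 1/(4 + 47) = 1/51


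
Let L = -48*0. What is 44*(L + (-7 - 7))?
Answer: -616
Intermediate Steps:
L = 0 (L = -8*0 = 0)
44*(L + (-7 - 7)) = 44*(0 + (-7 - 7)) = 44*(0 - 14) = 44*(-14) = -616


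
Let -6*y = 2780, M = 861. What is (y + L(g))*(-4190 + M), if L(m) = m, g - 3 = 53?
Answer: 4068038/3 ≈ 1.3560e+6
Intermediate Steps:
g = 56 (g = 3 + 53 = 56)
y = -1390/3 (y = -⅙*2780 = -1390/3 ≈ -463.33)
(y + L(g))*(-4190 + M) = (-1390/3 + 56)*(-4190 + 861) = -1222/3*(-3329) = 4068038/3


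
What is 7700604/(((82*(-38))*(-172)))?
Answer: 1925151/133988 ≈ 14.368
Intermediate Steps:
7700604/(((82*(-38))*(-172))) = 7700604/((-3116*(-172))) = 7700604/535952 = 7700604*(1/535952) = 1925151/133988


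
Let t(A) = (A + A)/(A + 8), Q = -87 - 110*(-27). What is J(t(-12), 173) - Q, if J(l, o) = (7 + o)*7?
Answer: -1623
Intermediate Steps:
Q = 2883 (Q = -87 + 2970 = 2883)
t(A) = 2*A/(8 + A) (t(A) = (2*A)/(8 + A) = 2*A/(8 + A))
J(l, o) = 49 + 7*o
J(t(-12), 173) - Q = (49 + 7*173) - 1*2883 = (49 + 1211) - 2883 = 1260 - 2883 = -1623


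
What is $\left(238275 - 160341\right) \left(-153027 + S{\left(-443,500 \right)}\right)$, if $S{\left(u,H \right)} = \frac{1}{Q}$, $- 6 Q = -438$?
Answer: $- \frac{870598375980}{73} \approx -1.1926 \cdot 10^{10}$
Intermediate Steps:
$Q = 73$ ($Q = \left(- \frac{1}{6}\right) \left(-438\right) = 73$)
$S{\left(u,H \right)} = \frac{1}{73}$
$\left(238275 - 160341\right) \left(-153027 + S{\left(-443,500 \right)}\right) = \left(238275 - 160341\right) \left(-153027 + \frac{1}{73}\right) = 77934 \left(- \frac{11170970}{73}\right) = - \frac{870598375980}{73}$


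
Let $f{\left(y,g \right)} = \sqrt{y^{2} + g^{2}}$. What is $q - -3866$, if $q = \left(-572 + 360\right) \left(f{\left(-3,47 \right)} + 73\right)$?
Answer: $-11610 - 212 \sqrt{2218} \approx -21594.0$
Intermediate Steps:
$f{\left(y,g \right)} = \sqrt{g^{2} + y^{2}}$
$q = -15476 - 212 \sqrt{2218}$ ($q = \left(-572 + 360\right) \left(\sqrt{47^{2} + \left(-3\right)^{2}} + 73\right) = - 212 \left(\sqrt{2209 + 9} + 73\right) = - 212 \left(\sqrt{2218} + 73\right) = - 212 \left(73 + \sqrt{2218}\right) = -15476 - 212 \sqrt{2218} \approx -25460.0$)
$q - -3866 = \left(-15476 - 212 \sqrt{2218}\right) - -3866 = \left(-15476 - 212 \sqrt{2218}\right) + 3866 = -11610 - 212 \sqrt{2218}$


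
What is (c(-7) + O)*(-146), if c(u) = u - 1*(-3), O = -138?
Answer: 20732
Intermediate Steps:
c(u) = 3 + u (c(u) = u + 3 = 3 + u)
(c(-7) + O)*(-146) = ((3 - 7) - 138)*(-146) = (-4 - 138)*(-146) = -142*(-146) = 20732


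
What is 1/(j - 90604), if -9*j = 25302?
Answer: -3/280246 ≈ -1.0705e-5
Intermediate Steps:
j = -8434/3 (j = -⅑*25302 = -8434/3 ≈ -2811.3)
1/(j - 90604) = 1/(-8434/3 - 90604) = 1/(-280246/3) = -3/280246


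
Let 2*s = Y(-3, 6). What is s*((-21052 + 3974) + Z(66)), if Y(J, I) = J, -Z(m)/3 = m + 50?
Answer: 26139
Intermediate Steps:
Z(m) = -150 - 3*m (Z(m) = -3*(m + 50) = -3*(50 + m) = -150 - 3*m)
s = -3/2 (s = (1/2)*(-3) = -3/2 ≈ -1.5000)
s*((-21052 + 3974) + Z(66)) = -3*((-21052 + 3974) + (-150 - 3*66))/2 = -3*(-17078 + (-150 - 198))/2 = -3*(-17078 - 348)/2 = -3/2*(-17426) = 26139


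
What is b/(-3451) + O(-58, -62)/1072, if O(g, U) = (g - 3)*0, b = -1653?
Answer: 57/119 ≈ 0.47899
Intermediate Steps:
O(g, U) = 0 (O(g, U) = (-3 + g)*0 = 0)
b/(-3451) + O(-58, -62)/1072 = -1653/(-3451) + 0/1072 = -1653*(-1/3451) + 0*(1/1072) = 57/119 + 0 = 57/119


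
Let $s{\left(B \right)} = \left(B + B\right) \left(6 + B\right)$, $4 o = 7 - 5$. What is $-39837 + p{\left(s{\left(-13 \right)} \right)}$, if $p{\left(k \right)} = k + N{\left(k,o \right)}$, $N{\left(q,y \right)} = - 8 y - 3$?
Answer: $-39662$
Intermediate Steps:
$o = \frac{1}{2}$ ($o = \frac{7 - 5}{4} = \frac{1}{4} \cdot 2 = \frac{1}{2} \approx 0.5$)
$s{\left(B \right)} = 2 B \left(6 + B\right)$
$N{\left(q,y \right)} = -3 - 8 y$
$p{\left(k \right)} = -7 + k$ ($p{\left(k \right)} = k - 7 = -7 + k$)
$-39837 + p{\left(s{\left(-13 \right)} \right)} = -39837 - \left(7 + 26 \left(6 - 13\right)\right) = -39837 - \left(7 + 26 \left(-7\right)\right) = -39837 + \left(-7 + 182\right) = -39837 + 175 = -39662$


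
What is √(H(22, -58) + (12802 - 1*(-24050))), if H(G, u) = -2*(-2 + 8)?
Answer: 2*√9210 ≈ 191.94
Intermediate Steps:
H(G, u) = -12 (H(G, u) = -2*6 = -12)
√(H(22, -58) + (12802 - 1*(-24050))) = √(-12 + (12802 - 1*(-24050))) = √(-12 + (12802 + 24050)) = √(-12 + 36852) = √36840 = 2*√9210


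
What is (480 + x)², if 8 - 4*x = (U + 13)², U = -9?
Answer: 228484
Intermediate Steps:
x = -2 (x = 2 - (-9 + 13)²/4 = 2 - ¼*4² = 2 - ¼*16 = 2 - 4 = -2)
(480 + x)² = (480 - 2)² = 478² = 228484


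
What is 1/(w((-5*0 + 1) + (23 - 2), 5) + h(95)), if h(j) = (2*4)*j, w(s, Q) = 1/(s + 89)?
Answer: 111/84361 ≈ 0.0013158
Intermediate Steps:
w(s, Q) = 1/(89 + s)
h(j) = 8*j
1/(w((-5*0 + 1) + (23 - 2), 5) + h(95)) = 1/(1/(89 + ((-5*0 + 1) + (23 - 2))) + 8*95) = 1/(1/(89 + ((0 + 1) + 21)) + 760) = 1/(1/(89 + (1 + 21)) + 760) = 1/(1/(89 + 22) + 760) = 1/(1/111 + 760) = 1/(84361/111) = 111/84361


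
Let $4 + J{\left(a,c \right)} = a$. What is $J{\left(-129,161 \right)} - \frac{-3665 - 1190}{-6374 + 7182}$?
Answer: $- \frac{102609}{808} \approx -126.99$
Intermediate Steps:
$J{\left(a,c \right)} = -4 + a$
$J{\left(-129,161 \right)} - \frac{-3665 - 1190}{-6374 + 7182} = \left(-4 - 129\right) - \frac{-3665 - 1190}{-6374 + 7182} = -133 - - \frac{4855}{808} = -133 + \frac{4855}{808} = - \frac{102609}{808}$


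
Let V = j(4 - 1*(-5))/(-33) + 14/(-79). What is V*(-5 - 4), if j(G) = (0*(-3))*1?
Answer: 126/79 ≈ 1.5949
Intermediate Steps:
j(G) = 0 (j(G) = 0*1 = 0)
V = -14/79 (V = 0/(-33) + 14/(-79) = 0*(-1/33) + 14*(-1/79) = 0 - 14/79 = -14/79 ≈ -0.17722)
V*(-5 - 4) = -14*(-5 - 4)/79 = -14/79*(-9) = 126/79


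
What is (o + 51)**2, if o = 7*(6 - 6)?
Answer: 2601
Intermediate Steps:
o = 0 (o = 7*0 = 0)
(o + 51)**2 = (0 + 51)**2 = 51**2 = 2601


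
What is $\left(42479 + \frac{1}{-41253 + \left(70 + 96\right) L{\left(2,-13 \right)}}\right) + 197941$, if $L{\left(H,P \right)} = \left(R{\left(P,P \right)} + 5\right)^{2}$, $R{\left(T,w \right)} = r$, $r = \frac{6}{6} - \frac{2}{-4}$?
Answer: $\frac{16463721178}{68479} \approx 2.4042 \cdot 10^{5}$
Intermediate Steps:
$r = \frac{3}{2}$ ($r = 6 \cdot \frac{1}{6} - - \frac{1}{2} = 1 + \frac{1}{2} = \frac{3}{2} \approx 1.5$)
$R{\left(T,w \right)} = \frac{3}{2}$
$L{\left(H,P \right)} = \frac{169}{4}$ ($L{\left(H,P \right)} = \left(\frac{3}{2} + 5\right)^{2} = \left(\frac{13}{2}\right)^{2} = \frac{169}{4}$)
$\left(42479 + \frac{1}{-41253 + \left(70 + 96\right) L{\left(2,-13 \right)}}\right) + 197941 = \left(42479 + \frac{1}{-41253 + \left(70 + 96\right) \frac{169}{4}}\right) + 197941 = \left(42479 + \frac{1}{-41253 + 166 \cdot \frac{169}{4}}\right) + 197941 = \left(42479 + \frac{1}{-41253 + \frac{14027}{2}}\right) + 197941 = \left(42479 + \frac{1}{- \frac{68479}{2}}\right) + 197941 = \left(42479 - \frac{2}{68479}\right) + 197941 = \frac{2908919439}{68479} + 197941 = \frac{16463721178}{68479}$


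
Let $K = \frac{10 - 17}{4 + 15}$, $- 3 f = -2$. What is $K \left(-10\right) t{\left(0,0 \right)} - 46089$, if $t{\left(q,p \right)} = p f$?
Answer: $-46089$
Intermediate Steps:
$f = \frac{2}{3}$ ($f = \left(- \frac{1}{3}\right) \left(-2\right) = \frac{2}{3} \approx 0.66667$)
$K = - \frac{7}{19} \approx -0.36842$
$t{\left(q,p \right)} = \frac{2 p}{3}$ ($t{\left(q,p \right)} = p \frac{2}{3} = \frac{2 p}{3}$)
$K \left(-10\right) t{\left(0,0 \right)} - 46089 = \left(- \frac{7}{19}\right) \left(-10\right) \frac{2}{3} \cdot 0 - 46089 = \frac{70}{19} \cdot 0 - 46089 = 0 - 46089 = -46089$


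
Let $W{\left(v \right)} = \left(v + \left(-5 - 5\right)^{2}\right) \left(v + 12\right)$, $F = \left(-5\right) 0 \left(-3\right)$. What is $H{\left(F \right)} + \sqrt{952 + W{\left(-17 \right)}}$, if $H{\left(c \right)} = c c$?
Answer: $\sqrt{537} \approx 23.173$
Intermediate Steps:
$F = 0$ ($F = 0 \left(-3\right) = 0$)
$H{\left(c \right)} = c^{2}$
$W{\left(v \right)} = \left(12 + v\right) \left(100 + v\right)$ ($W{\left(v \right)} = \left(v + \left(-10\right)^{2}\right) \left(12 + v\right) = \left(v + 100\right) \left(12 + v\right) = \left(100 + v\right) \left(12 + v\right) = \left(12 + v\right) \left(100 + v\right)$)
$H{\left(F \right)} + \sqrt{952 + W{\left(-17 \right)}} = 0^{2} + \sqrt{952 + \left(1200 + \left(-17\right)^{2} + 112 \left(-17\right)\right)} = 0 + \sqrt{952 + \left(1200 + 289 - 1904\right)} = 0 + \sqrt{952 - 415} = 0 + \sqrt{537} = \sqrt{537}$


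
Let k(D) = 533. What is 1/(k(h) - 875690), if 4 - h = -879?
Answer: -1/875157 ≈ -1.1427e-6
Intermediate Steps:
h = 883 (h = 4 - 1*(-879) = 4 + 879 = 883)
1/(k(h) - 875690) = 1/(533 - 875690) = 1/(-875157) = -1/875157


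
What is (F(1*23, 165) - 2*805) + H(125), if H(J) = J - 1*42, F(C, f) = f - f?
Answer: -1527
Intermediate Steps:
F(C, f) = 0
H(J) = -42 + J (H(J) = J - 42 = -42 + J)
(F(1*23, 165) - 2*805) + H(125) = (0 - 2*805) + (-42 + 125) = (0 - 1610) + 83 = -1610 + 83 = -1527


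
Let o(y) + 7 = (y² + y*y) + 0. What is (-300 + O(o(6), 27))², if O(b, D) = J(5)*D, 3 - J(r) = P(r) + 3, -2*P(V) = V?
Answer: 216225/4 ≈ 54056.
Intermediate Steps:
P(V) = -V/2
J(r) = r/2 (J(r) = 3 - (-r/2 + 3) = 3 - (3 - r/2) = 3 + (-3 + r/2) = r/2)
o(y) = -7 + 2*y² (o(y) = -7 + ((y² + y*y) + 0) = -7 + ((y² + y²) + 0) = -7 + (2*y² + 0) = -7 + 2*y²)
O(b, D) = 5*D/2 (O(b, D) = ((½)*5)*D = 5*D/2)
(-300 + O(o(6), 27))² = (-300 + (5/2)*27)² = (-300 + 135/2)² = (-465/2)² = 216225/4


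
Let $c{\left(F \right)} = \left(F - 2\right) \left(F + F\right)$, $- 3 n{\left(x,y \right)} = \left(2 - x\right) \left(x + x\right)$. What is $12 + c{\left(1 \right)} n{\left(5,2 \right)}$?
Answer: $-8$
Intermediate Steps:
$n{\left(x,y \right)} = - \frac{2 x \left(2 - x\right)}{3}$ ($n{\left(x,y \right)} = - \frac{\left(2 - x\right) \left(x + x\right)}{3} = - \frac{\left(2 - x\right) 2 x}{3} = - \frac{2 x \left(2 - x\right)}{3}$)
$c{\left(F \right)} = 2 F \left(-2 + F\right)$ ($c{\left(F \right)} = \left(-2 + F\right) 2 F = 2 F \left(-2 + F\right)$)
$12 + c{\left(1 \right)} n{\left(5,2 \right)} = 12 + 2 \cdot 1 \left(-2 + 1\right) \frac{2}{3} \cdot 5 \left(-2 + 5\right) = 12 + 2 \cdot 1 \left(-1\right) \frac{2}{3} \cdot 5 \cdot 3 = 12 - 20 = -8$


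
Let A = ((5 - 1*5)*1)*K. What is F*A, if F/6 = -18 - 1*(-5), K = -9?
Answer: 0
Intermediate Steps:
F = -78 (F = 6*(-18 - 1*(-5)) = 6*(-18 + 5) = 6*(-13) = -78)
A = 0 (A = ((5 - 1*5)*1)*(-9) = ((5 - 5)*1)*(-9) = (0*1)*(-9) = 0*(-9) = 0)
F*A = -78*0 = 0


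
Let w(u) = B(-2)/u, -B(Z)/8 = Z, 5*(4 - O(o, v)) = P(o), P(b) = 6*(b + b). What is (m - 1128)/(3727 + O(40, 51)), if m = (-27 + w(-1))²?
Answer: 721/3635 ≈ 0.19835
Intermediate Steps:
P(b) = 12*b (P(b) = 6*(2*b) = 12*b)
O(o, v) = 4 - 12*o/5
B(Z) = -8*Z
w(u) = 16/u (w(u) = (-8*(-2))/u = 16/u)
m = 1849 (m = (-27 + 16/(-1))² = (-27 + 16*(-1))² = (-27 - 16)² = (-43)² = 1849)
(m - 1128)/(3727 + O(40, 51)) = (1849 - 1128)/(3727 + (4 - 12/5*40)) = 721/(3727 + (4 - 96)) = 721/(3727 - 92) = 721/3635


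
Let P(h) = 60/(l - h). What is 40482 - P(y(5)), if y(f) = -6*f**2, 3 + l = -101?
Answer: 931056/23 ≈ 40481.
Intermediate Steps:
l = -104 (l = -3 - 101 = -104)
P(h) = 60/(-104 - h)
40482 - P(y(5)) = 40482 - (-60)/(104 - 6*5**2) = 40482 - (-60)/(104 - 6*25) = 40482 - (-60)/(104 - 150) = 40482 - (-60)/(-46) = 40482 - (-60)*(-1)/46 = 40482 - 1*30/23 = 40482 - 30/23 = 931056/23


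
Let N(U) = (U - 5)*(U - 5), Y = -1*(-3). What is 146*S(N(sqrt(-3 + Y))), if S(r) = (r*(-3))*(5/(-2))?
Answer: 27375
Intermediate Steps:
Y = 3
N(U) = (-5 + U)**2 (N(U) = (-5 + U)*(-5 + U) = (-5 + U)**2)
S(r) = 15*r/2 (S(r) = (-3*r)*(5*(-1/2)) = -3*r*(-5/2) = 15*r/2)
146*S(N(sqrt(-3 + Y))) = 146*(15*(-5 + sqrt(-3 + 3))**2/2) = 146*(15*(-5 + sqrt(0))**2/2) = 146*(15*(-5 + 0)**2/2) = 146*((15/2)*(-5)**2) = 146*((15/2)*25) = 146*(375/2) = 27375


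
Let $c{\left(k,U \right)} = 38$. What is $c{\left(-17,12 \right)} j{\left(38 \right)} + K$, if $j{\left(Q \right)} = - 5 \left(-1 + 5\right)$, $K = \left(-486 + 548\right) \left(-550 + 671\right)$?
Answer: $6742$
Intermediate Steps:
$K = 7502$ ($K = 62 \cdot 121 = 7502$)
$j{\left(Q \right)} = -20$ ($j{\left(Q \right)} = \left(-5\right) 4 = -20$)
$c{\left(-17,12 \right)} j{\left(38 \right)} + K = 38 \left(-20\right) + 7502 = -760 + 7502 = 6742$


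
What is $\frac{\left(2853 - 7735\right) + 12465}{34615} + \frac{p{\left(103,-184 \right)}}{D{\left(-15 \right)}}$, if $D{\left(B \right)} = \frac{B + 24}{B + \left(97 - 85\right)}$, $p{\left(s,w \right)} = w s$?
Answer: $\frac{656046229}{103845} \approx 6317.6$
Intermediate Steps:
$p{\left(s,w \right)} = s w$
$D{\left(B \right)} = \frac{24 + B}{12 + B}$ ($D{\left(B \right)} = \frac{24 + B}{B + 12} = \frac{24 + B}{12 + B}$)
$\frac{\left(2853 - 7735\right) + 12465}{34615} + \frac{p{\left(103,-184 \right)}}{D{\left(-15 \right)}} = \frac{\left(2853 - 7735\right) + 12465}{34615} + \frac{103 \left(-184\right)}{\frac{1}{12 - 15} \left(24 - 15\right)} = \left(-4882 + 12465\right) \frac{1}{34615} - \frac{18952}{\frac{1}{-3} \cdot 9} = 7583 \cdot \frac{1}{34615} - \frac{18952}{\left(- \frac{1}{3}\right) 9} = \frac{7583}{34615} - \frac{18952}{-3} = \frac{7583}{34615} - - \frac{18952}{3} = \frac{7583}{34615} + \frac{18952}{3} = \frac{656046229}{103845}$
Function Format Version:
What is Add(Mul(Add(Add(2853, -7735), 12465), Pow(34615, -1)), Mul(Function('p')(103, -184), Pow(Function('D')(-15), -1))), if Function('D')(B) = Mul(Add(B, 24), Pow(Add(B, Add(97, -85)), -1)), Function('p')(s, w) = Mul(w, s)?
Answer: Rational(656046229, 103845) ≈ 6317.6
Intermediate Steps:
Function('p')(s, w) = Mul(s, w)
Function('D')(B) = Mul(Pow(Add(12, B), -1), Add(24, B)) (Function('D')(B) = Mul(Add(24, B), Pow(Add(B, 12), -1)) = Mul(Add(24, B), Pow(Add(12, B), -1)) = Mul(Pow(Add(12, B), -1), Add(24, B)))
Add(Mul(Add(Add(2853, -7735), 12465), Pow(34615, -1)), Mul(Function('p')(103, -184), Pow(Function('D')(-15), -1))) = Add(Mul(Add(Add(2853, -7735), 12465), Pow(34615, -1)), Mul(Mul(103, -184), Pow(Mul(Pow(Add(12, -15), -1), Add(24, -15)), -1))) = Add(Mul(Add(-4882, 12465), Rational(1, 34615)), Mul(-18952, Pow(Mul(Pow(-3, -1), 9), -1))) = Add(Mul(7583, Rational(1, 34615)), Mul(-18952, Pow(Mul(Rational(-1, 3), 9), -1))) = Add(Rational(7583, 34615), Mul(-18952, Pow(-3, -1))) = Add(Rational(7583, 34615), Mul(-18952, Rational(-1, 3))) = Add(Rational(7583, 34615), Rational(18952, 3)) = Rational(656046229, 103845)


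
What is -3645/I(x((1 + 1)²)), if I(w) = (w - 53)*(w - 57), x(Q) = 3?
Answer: -27/20 ≈ -1.3500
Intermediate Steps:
I(w) = (-57 + w)*(-53 + w) (I(w) = (-53 + w)*(-57 + w) = (-57 + w)*(-53 + w))
-3645/I(x((1 + 1)²)) = -3645/(3021 + 3² - 110*3) = -3645/(3021 + 9 - 330) = -3645/2700 = -3645*1/2700 = -27/20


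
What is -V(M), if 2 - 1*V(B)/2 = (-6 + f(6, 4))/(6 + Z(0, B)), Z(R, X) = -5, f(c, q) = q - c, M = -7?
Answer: -20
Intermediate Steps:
V(B) = 20 (V(B) = 4 - 2*(-6 + (4 - 1*6))/(6 - 5) = 4 - 2*(-6 + (4 - 6))/1 = 4 - 2*(-6 - 2) = 4 - (-16) = 4 - 2*(-8) = 4 + 16 = 20)
-V(M) = -1*20 = -20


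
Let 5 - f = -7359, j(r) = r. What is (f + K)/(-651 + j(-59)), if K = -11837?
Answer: 63/10 ≈ 6.3000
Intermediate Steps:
f = 7364 (f = 5 - 1*(-7359) = 5 + 7359 = 7364)
(f + K)/(-651 + j(-59)) = (7364 - 11837)/(-651 - 59) = -4473/(-710) = -4473*(-1/710) = 63/10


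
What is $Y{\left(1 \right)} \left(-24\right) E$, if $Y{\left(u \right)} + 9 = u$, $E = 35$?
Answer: $6720$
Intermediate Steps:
$Y{\left(u \right)} = -9 + u$
$Y{\left(1 \right)} \left(-24\right) E = \left(-9 + 1\right) \left(-24\right) 35 = \left(-8\right) \left(-24\right) 35 = 192 \cdot 35 = 6720$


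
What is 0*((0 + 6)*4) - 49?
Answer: -49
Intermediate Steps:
0*((0 + 6)*4) - 49 = 0*(6*4) - 49 = 0*24 - 49 = 0 - 49 = -49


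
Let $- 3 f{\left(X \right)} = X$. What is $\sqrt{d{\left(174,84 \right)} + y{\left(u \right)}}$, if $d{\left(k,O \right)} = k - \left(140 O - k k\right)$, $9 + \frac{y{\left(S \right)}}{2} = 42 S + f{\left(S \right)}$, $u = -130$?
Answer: $\frac{2 \sqrt{17637}}{3} \approx 88.536$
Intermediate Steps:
$f{\left(X \right)} = - \frac{X}{3}$
$y{\left(S \right)} = -18 + \frac{250 S}{3}$ ($y{\left(S \right)} = -18 + 2 \left(42 S - \frac{S}{3}\right) = -18 + 2 \frac{125 S}{3} = -18 + \frac{250 S}{3}$)
$d{\left(k,O \right)} = k + k^{2} - 140 O$ ($d{\left(k,O \right)} = k - \left(- k^{2} + 140 O\right) = k + k^{2} - 140 O$)
$\sqrt{d{\left(174,84 \right)} + y{\left(u \right)}} = \sqrt{\left(174 + 174^{2} - 11760\right) + \left(-18 + \frac{250}{3} \left(-130\right)\right)} = \sqrt{\left(174 + 30276 - 11760\right) - \frac{32554}{3}} = \sqrt{18690 - \frac{32554}{3}} = \sqrt{\frac{23516}{3}} = \frac{2 \sqrt{17637}}{3}$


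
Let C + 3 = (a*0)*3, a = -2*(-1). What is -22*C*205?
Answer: 13530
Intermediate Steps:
a = 2
C = -3 (C = -3 + (2*0)*3 = -3 + 0*3 = -3 + 0 = -3)
-22*C*205 = -22*(-3)*205 = 66*205 = 13530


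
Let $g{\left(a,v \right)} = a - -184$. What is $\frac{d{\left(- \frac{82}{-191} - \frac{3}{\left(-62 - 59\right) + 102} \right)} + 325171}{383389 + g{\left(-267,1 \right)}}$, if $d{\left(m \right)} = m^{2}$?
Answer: $\frac{2141194937386}{2524001206573} \approx 0.84833$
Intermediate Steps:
$g{\left(a,v \right)} = 184 + a$ ($g{\left(a,v \right)} = a + 184 = 184 + a$)
$\frac{d{\left(- \frac{82}{-191} - \frac{3}{\left(-62 - 59\right) + 102} \right)} + 325171}{383389 + g{\left(-267,1 \right)}} = \frac{\left(- \frac{82}{-191} - \frac{3}{\left(-62 - 59\right) + 102}\right)^{2} + 325171}{383389 + \left(184 - 267\right)} = \frac{\left(\left(-82\right) \left(- \frac{1}{191}\right) - \frac{3}{-121 + 102}\right)^{2} + 325171}{383389 - 83} = \frac{\left(\frac{82}{191} - \frac{3}{-19}\right)^{2} + 325171}{383306} = \left(\left(\frac{82}{191} - - \frac{3}{19}\right)^{2} + 325171\right) \frac{1}{383306} = \left(\left(\frac{82}{191} + \frac{3}{19}\right)^{2} + 325171\right) \frac{1}{383306} = \left(\left(\frac{2131}{3629}\right)^{2} + 325171\right) \frac{1}{383306} = \left(\frac{4541161}{13169641} + 325171\right) \frac{1}{383306} = \frac{4282389874772}{13169641} \cdot \frac{1}{383306} = \frac{2141194937386}{2524001206573}$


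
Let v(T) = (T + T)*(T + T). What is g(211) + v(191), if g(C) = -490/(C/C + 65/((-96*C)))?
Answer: 2936426044/20191 ≈ 1.4543e+5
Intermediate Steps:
g(C) = -490/(1 - 65/(96*C)) (g(C) = -490/(1 + 65*(-1/(96*C))) = -490/(1 - 65/(96*C)))
v(T) = 4*T**2 (v(T) = (2*T)*(2*T) = 4*T**2)
g(211) + v(191) = -47040*211/(-65 + 96*211) + 4*191**2 = -47040*211/(-65 + 20256) + 4*36481 = -47040*211/20191 + 145924 = -47040*211*1/20191 + 145924 = -9925440/20191 + 145924 = 2936426044/20191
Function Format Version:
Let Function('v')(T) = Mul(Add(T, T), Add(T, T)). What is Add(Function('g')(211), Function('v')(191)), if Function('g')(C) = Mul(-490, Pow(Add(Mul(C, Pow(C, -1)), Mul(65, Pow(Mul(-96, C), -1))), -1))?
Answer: Rational(2936426044, 20191) ≈ 1.4543e+5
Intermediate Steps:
Function('g')(C) = Mul(-490, Pow(Add(1, Mul(Rational(-65, 96), Pow(C, -1))), -1)) (Function('g')(C) = Mul(-490, Pow(Add(1, Mul(65, Mul(Rational(-1, 96), Pow(C, -1)))), -1)) = Mul(-490, Pow(Add(1, Mul(Rational(-65, 96), Pow(C, -1))), -1)))
Function('v')(T) = Mul(4, Pow(T, 2)) (Function('v')(T) = Mul(Mul(2, T), Mul(2, T)) = Mul(4, Pow(T, 2)))
Add(Function('g')(211), Function('v')(191)) = Add(Mul(-47040, 211, Pow(Add(-65, Mul(96, 211)), -1)), Mul(4, Pow(191, 2))) = Add(Mul(-47040, 211, Pow(Add(-65, 20256), -1)), Mul(4, 36481)) = Add(Mul(-47040, 211, Pow(20191, -1)), 145924) = Add(Mul(-47040, 211, Rational(1, 20191)), 145924) = Add(Rational(-9925440, 20191), 145924) = Rational(2936426044, 20191)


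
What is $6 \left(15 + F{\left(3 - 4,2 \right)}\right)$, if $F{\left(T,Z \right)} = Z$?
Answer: $102$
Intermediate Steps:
$6 \left(15 + F{\left(3 - 4,2 \right)}\right) = 6 \left(15 + 2\right) = 6 \cdot 17 = 102$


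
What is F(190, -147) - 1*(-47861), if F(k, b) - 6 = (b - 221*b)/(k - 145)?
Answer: 145757/3 ≈ 48586.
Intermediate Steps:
F(k, b) = 6 - 220*b/(-145 + k) (F(k, b) = 6 + (b - 221*b)/(k - 145) = 6 + (-220*b)/(-145 + k) = 6 - 220*b/(-145 + k))
F(190, -147) - 1*(-47861) = 2*(-435 - 110*(-147) + 3*190)/(-145 + 190) - 1*(-47861) = 2*(-435 + 16170 + 570)/45 + 47861 = 2*(1/45)*16305 + 47861 = 2174/3 + 47861 = 145757/3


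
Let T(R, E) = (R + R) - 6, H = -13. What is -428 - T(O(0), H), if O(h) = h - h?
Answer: -422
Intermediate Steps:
O(h) = 0
T(R, E) = -6 + 2*R (T(R, E) = 2*R - 6 = -6 + 2*R)
-428 - T(O(0), H) = -428 - (-6 + 2*0) = -428 - (-6 + 0) = -428 - 1*(-6) = -428 + 6 = -422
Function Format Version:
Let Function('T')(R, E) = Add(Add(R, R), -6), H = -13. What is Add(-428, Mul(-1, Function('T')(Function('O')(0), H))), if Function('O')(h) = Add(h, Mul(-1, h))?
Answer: -422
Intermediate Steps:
Function('O')(h) = 0
Function('T')(R, E) = Add(-6, Mul(2, R)) (Function('T')(R, E) = Add(Mul(2, R), -6) = Add(-6, Mul(2, R)))
Add(-428, Mul(-1, Function('T')(Function('O')(0), H))) = Add(-428, Mul(-1, Add(-6, Mul(2, 0)))) = Add(-428, Mul(-1, Add(-6, 0))) = Add(-428, Mul(-1, -6)) = Add(-428, 6) = -422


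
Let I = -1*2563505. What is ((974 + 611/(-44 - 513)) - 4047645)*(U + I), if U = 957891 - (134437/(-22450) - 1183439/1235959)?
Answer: 50209152580914423094549993/7727617354675 ≈ 6.4974e+12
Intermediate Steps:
I = -2563505
U = 26579062082254683/27747279550 (U = 957891 - (134437*(-1/22450) - 1183439*1/1235959) = 957891 - (-134437/22450 - 1183439/1235959) = 957891 - 1*(-192726825633/27747279550) = 957891 + 192726825633/27747279550 = 26579062082254683/27747279550 ≈ 9.5790e+5)
((974 + 611/(-44 - 513)) - 4047645)*(U + I) = ((974 + 611/(-44 - 513)) - 4047645)*(26579062082254683/27747279550 - 2563505) = ((974 + 611/(-557)) - 4047645)*(-44551227780568067/27747279550) = ((974 + 611*(-1/557)) - 4047645)*(-44551227780568067/27747279550) = ((974 - 611/557) - 4047645)*(-44551227780568067/27747279550) = (541907/557 - 4047645)*(-44551227780568067/27747279550) = -2253996358/557*(-44551227780568067/27747279550) = 50209152580914423094549993/7727617354675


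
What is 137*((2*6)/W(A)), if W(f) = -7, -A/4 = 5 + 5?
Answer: -1644/7 ≈ -234.86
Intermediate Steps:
A = -40 (A = -4*(5 + 5) = -4*10 = -40)
137*((2*6)/W(A)) = 137*((2*6)/(-7)) = 137*(12*(-⅐)) = 137*(-12/7) = -1644/7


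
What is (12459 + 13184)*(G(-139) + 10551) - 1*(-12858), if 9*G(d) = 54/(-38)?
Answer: 5140793940/19 ≈ 2.7057e+8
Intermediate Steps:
G(d) = -3/19 (G(d) = (54/(-38))/9 = (54*(-1/38))/9 = (1/9)*(-27/19) = -3/19)
(12459 + 13184)*(G(-139) + 10551) - 1*(-12858) = (12459 + 13184)*(-3/19 + 10551) - 1*(-12858) = 25643*(200466/19) + 12858 = 5140549638/19 + 12858 = 5140793940/19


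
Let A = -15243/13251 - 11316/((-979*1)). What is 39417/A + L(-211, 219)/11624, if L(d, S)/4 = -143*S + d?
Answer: 246952427670571/65397311269 ≈ 3776.2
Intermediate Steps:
A = 45008473/4324243 (A = -15243*1/13251 - 11316/(-979) = -5081/4417 - 11316*(-1/979) = -5081/4417 + 11316/979 = 45008473/4324243 ≈ 10.408)
L(d, S) = -572*S + 4*d (L(d, S) = 4*(-143*S + d) = 4*(d - 143*S) = -572*S + 4*d)
39417/A + L(-211, 219)/11624 = 39417/(45008473/4324243) + (-572*219 + 4*(-211))/11624 = 39417*(4324243/45008473) + (-125268 - 844)*(1/11624) = 170448686331/45008473 - 126112*1/11624 = 170448686331/45008473 - 15764/1453 = 246952427670571/65397311269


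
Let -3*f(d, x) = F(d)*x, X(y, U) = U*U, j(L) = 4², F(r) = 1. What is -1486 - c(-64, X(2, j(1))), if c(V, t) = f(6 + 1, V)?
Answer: -4522/3 ≈ -1507.3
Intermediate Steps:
j(L) = 16
X(y, U) = U²
f(d, x) = -x/3
c(V, t) = -V/3
-1486 - c(-64, X(2, j(1))) = -1486 - (-1)*(-64)/3 = -1486 - 1*64/3 = -1486 - 64/3 = -4522/3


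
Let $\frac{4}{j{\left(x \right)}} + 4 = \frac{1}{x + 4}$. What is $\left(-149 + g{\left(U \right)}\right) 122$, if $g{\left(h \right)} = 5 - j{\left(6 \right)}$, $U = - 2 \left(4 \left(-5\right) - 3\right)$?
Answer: $- \frac{680272}{39} \approx -17443.0$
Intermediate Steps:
$j{\left(x \right)} = \frac{4}{-4 + \frac{1}{4 + x}}$ ($j{\left(x \right)} = \frac{4}{-4 + \frac{1}{x + 4}} = \frac{4}{-4 + \frac{1}{4 + x}}$)
$U = 46$ ($U = - 2 \left(-20 - 3\right) = \left(-2\right) \left(-23\right) = 46$)
$g{\left(h \right)} = \frac{235}{39}$ ($g{\left(h \right)} = 5 - \frac{4 \left(-4 - 6\right)}{15 + 4 \cdot 6} = 5 - \frac{4 \left(-4 - 6\right)}{15 + 24} = 5 - 4 \cdot \frac{1}{39} \left(-10\right) = 5 - - \frac{40}{39} = 5 + \frac{40}{39} = \frac{235}{39}$)
$\left(-149 + g{\left(U \right)}\right) 122 = \left(-149 + \frac{235}{39}\right) 122 = \left(- \frac{5576}{39}\right) 122 = - \frac{680272}{39}$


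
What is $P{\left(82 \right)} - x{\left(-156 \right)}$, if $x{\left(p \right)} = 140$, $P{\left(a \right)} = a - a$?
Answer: $-140$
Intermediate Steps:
$P{\left(a \right)} = 0$
$P{\left(82 \right)} - x{\left(-156 \right)} = 0 - 140 = -140$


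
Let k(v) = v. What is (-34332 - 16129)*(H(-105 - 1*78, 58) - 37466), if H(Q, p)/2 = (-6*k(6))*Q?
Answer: 1225697690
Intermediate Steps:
H(Q, p) = -72*Q (H(Q, p) = 2*((-6*6)*Q) = 2*(-36*Q) = -72*Q)
(-34332 - 16129)*(H(-105 - 1*78, 58) - 37466) = (-34332 - 16129)*(-72*(-105 - 1*78) - 37466) = -50461*(-72*(-105 - 78) - 37466) = -50461*(-72*(-183) - 37466) = -50461*(13176 - 37466) = -50461*(-24290) = 1225697690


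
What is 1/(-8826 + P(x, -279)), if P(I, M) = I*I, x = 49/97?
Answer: -9409/83041433 ≈ -0.00011330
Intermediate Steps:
x = 49/97 (x = 49*(1/97) = 49/97 ≈ 0.50515)
P(I, M) = I²
1/(-8826 + P(x, -279)) = 1/(-8826 + (49/97)²) = 1/(-8826 + 2401/9409) = 1/(-83041433/9409) = -9409/83041433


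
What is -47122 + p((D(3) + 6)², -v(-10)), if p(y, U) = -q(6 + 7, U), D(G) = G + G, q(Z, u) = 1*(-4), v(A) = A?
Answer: -47118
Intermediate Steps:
q(Z, u) = -4
D(G) = 2*G
p(y, U) = 4 (p(y, U) = -1*(-4) = 4)
-47122 + p((D(3) + 6)², -v(-10)) = -47122 + 4 = -47118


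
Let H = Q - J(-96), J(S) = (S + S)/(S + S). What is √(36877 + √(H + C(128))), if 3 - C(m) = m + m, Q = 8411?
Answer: √(36877 + √8157) ≈ 192.27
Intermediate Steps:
C(m) = 3 - 2*m (C(m) = 3 - (m + m) = 3 - 2*m)
J(S) = 1 (J(S) = (2*S)/((2*S)) = (2*S)*(1/(2*S)) = 1)
H = 8410 (H = 8411 - 1*1 = 8411 - 1 = 8410)
√(36877 + √(H + C(128))) = √(36877 + √(8410 + (3 - 2*128))) = √(36877 + √(8410 + (3 - 256))) = √(36877 + √(8410 - 253)) = √(36877 + √8157)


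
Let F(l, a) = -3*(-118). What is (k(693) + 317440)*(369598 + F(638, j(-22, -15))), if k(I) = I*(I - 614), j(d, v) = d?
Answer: 137691325024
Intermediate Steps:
F(l, a) = 354
k(I) = I*(-614 + I)
(k(693) + 317440)*(369598 + F(638, j(-22, -15))) = (693*(-614 + 693) + 317440)*(369598 + 354) = (693*79 + 317440)*369952 = (54747 + 317440)*369952 = 372187*369952 = 137691325024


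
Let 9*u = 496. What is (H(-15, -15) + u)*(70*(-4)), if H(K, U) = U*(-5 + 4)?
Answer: -176680/9 ≈ -19631.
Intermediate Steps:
u = 496/9 (u = (⅑)*496 = 496/9 ≈ 55.111)
H(K, U) = -U (H(K, U) = U*(-1) = -U)
(H(-15, -15) + u)*(70*(-4)) = (-1*(-15) + 496/9)*(70*(-4)) = (15 + 496/9)*(-280) = (631/9)*(-280) = -176680/9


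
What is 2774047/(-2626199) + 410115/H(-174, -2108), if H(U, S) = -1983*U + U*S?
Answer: -299205789771/623139246322 ≈ -0.48016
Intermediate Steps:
H(U, S) = -1983*U + S*U
2774047/(-2626199) + 410115/H(-174, -2108) = 2774047/(-2626199) + 410115/((-174*(-1983 - 2108))) = 2774047*(-1/2626199) + 410115/((-174*(-4091))) = -2774047/2626199 + 410115/711834 = -2774047/2626199 + 410115*(1/711834) = -2774047/2626199 + 136705/237278 = -299205789771/623139246322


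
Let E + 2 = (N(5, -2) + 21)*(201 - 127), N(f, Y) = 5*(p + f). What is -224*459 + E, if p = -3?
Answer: -100524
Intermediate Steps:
N(f, Y) = -15 + 5*f (N(f, Y) = 5*(-3 + f) = -15 + 5*f)
E = 2292 (E = -2 + ((-15 + 5*5) + 21)*(201 - 127) = -2 + ((-15 + 25) + 21)*74 = -2 + (10 + 21)*74 = -2 + 31*74 = -2 + 2294 = 2292)
-224*459 + E = -224*459 + 2292 = -102816 + 2292 = -100524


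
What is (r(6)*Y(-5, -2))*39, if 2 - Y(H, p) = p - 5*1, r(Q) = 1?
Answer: 351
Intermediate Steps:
Y(H, p) = 7 - p (Y(H, p) = 2 - (p - 5*1) = 2 - (p - 5) = 2 - (-5 + p) = 2 + (5 - p) = 7 - p)
(r(6)*Y(-5, -2))*39 = (1*(7 - 1*(-2)))*39 = (1*(7 + 2))*39 = (1*9)*39 = 9*39 = 351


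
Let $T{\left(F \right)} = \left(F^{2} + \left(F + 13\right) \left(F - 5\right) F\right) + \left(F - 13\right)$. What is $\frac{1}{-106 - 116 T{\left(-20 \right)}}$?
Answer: $\frac{1}{363322} \approx 2.7524 \cdot 10^{-6}$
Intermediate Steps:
$T{\left(F \right)} = -13 + F + F^{2} + F \left(-5 + F\right) \left(13 + F\right)$ ($T{\left(F \right)} = \left(F^{2} + \left(13 + F\right) \left(F - 5\right) F\right) + \left(-13 + F\right) = \left(F^{2} + \left(13 + F\right) \left(-5 + F\right) F\right) + \left(-13 + F\right) = \left(F^{2} + \left(-5 + F\right) \left(13 + F\right) F\right) + \left(-13 + F\right) = \left(F^{2} + F \left(-5 + F\right) \left(13 + F\right)\right) + \left(-13 + F\right) = -13 + F + F^{2} + F \left(-5 + F\right) \left(13 + F\right)$)
$\frac{1}{-106 - 116 T{\left(-20 \right)}} = \frac{1}{-106 - 116 \left(-13 + \left(-20\right)^{3} - -1280 + 9 \left(-20\right)^{2}\right)} = \frac{1}{-106 - 116 \left(-13 - 8000 + 1280 + 9 \cdot 400\right)} = \frac{1}{-106 - 116 \left(-13 - 8000 + 1280 + 3600\right)} = \frac{1}{-106 - -363428} = \frac{1}{-106 + 363428} = \frac{1}{363322}$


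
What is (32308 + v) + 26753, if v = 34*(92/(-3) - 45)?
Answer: 169465/3 ≈ 56488.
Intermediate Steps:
v = -7718/3 (v = 34*(92*(-⅓) - 45) = 34*(-92/3 - 45) = 34*(-227/3) = -7718/3 ≈ -2572.7)
(32308 + v) + 26753 = (32308 - 7718/3) + 26753 = 89206/3 + 26753 = 169465/3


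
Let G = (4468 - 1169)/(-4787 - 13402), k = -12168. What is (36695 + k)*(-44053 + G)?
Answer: -19653075891532/18189 ≈ -1.0805e+9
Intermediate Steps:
G = -3299/18189 (G = 3299/(-18189) = 3299*(-1/18189) = -3299/18189 ≈ -0.18137)
(36695 + k)*(-44053 + G) = (36695 - 12168)*(-44053 - 3299/18189) = 24527*(-801283316/18189) = -19653075891532/18189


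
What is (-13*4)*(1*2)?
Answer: -104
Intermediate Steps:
(-13*4)*(1*2) = -52*2 = -104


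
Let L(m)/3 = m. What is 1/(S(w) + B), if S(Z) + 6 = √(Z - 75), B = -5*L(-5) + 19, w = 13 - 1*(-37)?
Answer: 88/7769 - 5*I/7769 ≈ 0.011327 - 0.00064358*I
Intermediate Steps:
L(m) = 3*m
w = 50 (w = 13 + 37 = 50)
B = 94 (B = -15*(-5) + 19 = -5*(-15) + 19 = 75 + 19 = 94)
S(Z) = -6 + √(-75 + Z) (S(Z) = -6 + √(Z - 75) = -6 + √(-75 + Z))
1/(S(w) + B) = 1/((-6 + √(-75 + 50)) + 94) = 1/((-6 + √(-25)) + 94) = 1/((-6 + 5*I) + 94) = 1/(88 + 5*I) = (88 - 5*I)/7769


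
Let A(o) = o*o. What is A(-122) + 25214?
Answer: 40098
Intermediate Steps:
A(o) = o²
A(-122) + 25214 = (-122)² + 25214 = 14884 + 25214 = 40098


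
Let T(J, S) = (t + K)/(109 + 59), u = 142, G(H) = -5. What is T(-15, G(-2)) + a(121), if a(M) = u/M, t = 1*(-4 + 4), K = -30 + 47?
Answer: 25913/20328 ≈ 1.2747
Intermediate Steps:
K = 17
t = 0 (t = 1*0 = 0)
T(J, S) = 17/168 (T(J, S) = (0 + 17)/(109 + 59) = 17/168)
a(M) = 142/M
T(-15, G(-2)) + a(121) = 17/168 + 142/121 = 25913/20328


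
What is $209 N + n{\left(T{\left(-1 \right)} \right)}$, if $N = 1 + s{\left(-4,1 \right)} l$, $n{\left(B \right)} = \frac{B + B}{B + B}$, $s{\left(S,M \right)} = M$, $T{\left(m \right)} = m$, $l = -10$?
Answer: $-1880$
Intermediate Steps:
$n{\left(B \right)} = 1$ ($n{\left(B \right)} = \frac{2 B}{2 B} = 2 B \frac{1}{2 B} = 1$)
$N = -9$ ($N = 1 + 1 \left(-10\right) = 1 - 10 = -9$)
$209 N + n{\left(T{\left(-1 \right)} \right)} = 209 \left(-9\right) + 1 = -1881 + 1 = -1880$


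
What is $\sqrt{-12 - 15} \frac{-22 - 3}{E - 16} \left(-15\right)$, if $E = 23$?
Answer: $\frac{1125 i \sqrt{3}}{7} \approx 278.37 i$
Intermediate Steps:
$\sqrt{-12 - 15} \frac{-22 - 3}{E - 16} \left(-15\right) = \sqrt{-12 - 15} \frac{-22 - 3}{23 - 16} \left(-15\right) = \sqrt{-27} \left(- \frac{25}{7}\right) \left(-15\right) = 3 i \sqrt{3} \left(\left(-25\right) \frac{1}{7}\right) \left(-15\right) = 3 i \sqrt{3} \left(- \frac{25}{7}\right) \left(-15\right) = - \frac{75 i \sqrt{3}}{7} \left(-15\right) = \frac{1125 i \sqrt{3}}{7}$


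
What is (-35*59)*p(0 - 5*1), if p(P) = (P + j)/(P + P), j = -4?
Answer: -3717/2 ≈ -1858.5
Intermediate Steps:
p(P) = (-4 + P)/(2*P) (p(P) = (P - 4)/(P + P) = (-4 + P)/((2*P)) = (-4 + P)*(1/(2*P)) = (-4 + P)/(2*P))
(-35*59)*p(0 - 5*1) = (-35*59)*((-4 + (0 - 5*1))/(2*(0 - 5*1))) = -2065*(-4 + (0 - 5))/(2*(0 - 5)) = -2065*(-4 - 5)/(2*(-5)) = -2065*(-1)*(-9)/(2*5) = -2065*9/10 = -3717/2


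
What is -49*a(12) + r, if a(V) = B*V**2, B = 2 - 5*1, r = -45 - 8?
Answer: 21115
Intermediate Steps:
r = -53
B = -3 (B = 2 - 5 = -3)
a(V) = -3*V**2
-49*a(12) + r = -(-147)*12**2 - 53 = -(-147)*144 - 53 = -49*(-432) - 53 = 21168 - 53 = 21115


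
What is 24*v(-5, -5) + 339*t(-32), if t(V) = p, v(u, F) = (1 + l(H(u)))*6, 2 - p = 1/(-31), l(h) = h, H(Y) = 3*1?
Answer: 39213/31 ≈ 1264.9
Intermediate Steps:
H(Y) = 3
p = 63/31 (p = 2 - 1/(-31) = 2 - 1*(-1/31) = 2 + 1/31 = 63/31 ≈ 2.0323)
v(u, F) = 24 (v(u, F) = (1 + 3)*6 = 4*6 = 24)
t(V) = 63/31
24*v(-5, -5) + 339*t(-32) = 24*24 + 339*(63/31) = 576 + 21357/31 = 39213/31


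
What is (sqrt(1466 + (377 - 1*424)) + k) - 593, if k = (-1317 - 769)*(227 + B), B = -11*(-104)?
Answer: -2860499 + sqrt(1419) ≈ -2.8605e+6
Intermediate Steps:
B = 1144
k = -2859906 (k = (-1317 - 769)*(227 + 1144) = -2086*1371 = -2859906)
(sqrt(1466 + (377 - 1*424)) + k) - 593 = (sqrt(1466 + (377 - 1*424)) - 2859906) - 593 = (sqrt(1466 + (377 - 424)) - 2859906) - 593 = (sqrt(1466 - 47) - 2859906) - 593 = (sqrt(1419) - 2859906) - 593 = (-2859906 + sqrt(1419)) - 593 = -2860499 + sqrt(1419)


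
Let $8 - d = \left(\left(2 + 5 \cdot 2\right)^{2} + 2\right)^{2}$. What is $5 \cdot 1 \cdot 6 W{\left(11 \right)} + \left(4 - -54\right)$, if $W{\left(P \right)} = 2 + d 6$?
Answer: $-3835322$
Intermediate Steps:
$d = -21308$ ($d = 8 - \left(\left(2 + 5 \cdot 2\right)^{2} + 2\right)^{2} = 8 - \left(\left(2 + 10\right)^{2} + 2\right)^{2} = 8 - \left(12^{2} + 2\right)^{2} = 8 - \left(144 + 2\right)^{2} = 8 - 146^{2} = 8 - 21316 = -21308$)
$W{\left(P \right)} = -127846$ ($W{\left(P \right)} = 2 - 127848 = -127846$)
$5 \cdot 1 \cdot 6 W{\left(11 \right)} + \left(4 - -54\right) = 5 \cdot 1 \cdot 6 \left(-127846\right) + \left(4 - -54\right) = 5 \cdot 6 \left(-127846\right) + \left(4 + 54\right) = 30 \left(-127846\right) + 58 = -3835380 + 58 = -3835322$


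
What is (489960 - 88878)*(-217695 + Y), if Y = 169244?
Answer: -19432823982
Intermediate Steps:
(489960 - 88878)*(-217695 + Y) = (489960 - 88878)*(-217695 + 169244) = 401082*(-48451) = -19432823982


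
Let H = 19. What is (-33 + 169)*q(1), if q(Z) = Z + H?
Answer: 2720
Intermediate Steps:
q(Z) = 19 + Z (q(Z) = Z + 19 = 19 + Z)
(-33 + 169)*q(1) = (-33 + 169)*(19 + 1) = 136*20 = 2720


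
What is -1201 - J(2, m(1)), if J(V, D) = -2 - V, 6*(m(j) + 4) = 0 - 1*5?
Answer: -1197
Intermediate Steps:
m(j) = -29/6 (m(j) = -4 + (0 - 1*5)/6 = -4 + (0 - 5)/6 = -4 + (⅙)*(-5) = -4 - ⅚ = -29/6)
-1201 - J(2, m(1)) = -1201 - (-2 - 1*2) = -1201 - (-2 - 2) = -1201 - 1*(-4) = -1201 + 4 = -1197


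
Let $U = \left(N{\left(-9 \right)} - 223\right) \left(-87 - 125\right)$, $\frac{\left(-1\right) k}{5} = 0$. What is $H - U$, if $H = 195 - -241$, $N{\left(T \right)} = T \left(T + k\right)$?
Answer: $-29668$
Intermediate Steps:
$k = 0$ ($k = \left(-5\right) 0 = 0$)
$N{\left(T \right)} = T^{2}$ ($N{\left(T \right)} = T \left(T + 0\right) = T T = T^{2}$)
$H = 436$ ($H = 195 + 241 = 436$)
$U = 30104$ ($U = \left(\left(-9\right)^{2} - 223\right) \left(-87 - 125\right) = \left(81 - 223\right) \left(-212\right) = \left(-142\right) \left(-212\right) = 30104$)
$H - U = 436 - 30104 = -29668$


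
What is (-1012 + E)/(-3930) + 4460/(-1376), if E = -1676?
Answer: -576213/225320 ≈ -2.5573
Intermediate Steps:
(-1012 + E)/(-3930) + 4460/(-1376) = (-1012 - 1676)/(-3930) + 4460/(-1376) = -2688*(-1/3930) + 4460*(-1/1376) = 448/655 - 1115/344 = -576213/225320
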